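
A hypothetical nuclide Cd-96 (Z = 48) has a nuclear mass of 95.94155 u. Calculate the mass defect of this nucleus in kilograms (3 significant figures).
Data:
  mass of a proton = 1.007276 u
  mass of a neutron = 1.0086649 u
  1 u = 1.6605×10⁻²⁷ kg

1.37e-27 kg

Mass of separated nucleons = 48(1.007276) + 48(1.0086649) = 48.349248 + 48.4159152 = 96.7651632 u
The mass defect is 96.7651632 − 95.94155 = 0.8236132 u.
In SI units: 0.8236132 u × 1.6605×10⁻²⁷ kg/u = 1.3676e-27 kg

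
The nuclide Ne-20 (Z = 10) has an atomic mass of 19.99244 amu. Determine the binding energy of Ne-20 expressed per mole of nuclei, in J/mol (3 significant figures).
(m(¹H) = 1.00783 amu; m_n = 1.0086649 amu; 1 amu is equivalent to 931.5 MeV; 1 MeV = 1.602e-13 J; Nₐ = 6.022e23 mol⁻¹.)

1.55e+13 J/mol

Mass of separated nucleons = 10(1.00783) + 10(1.0086649) = 10.07830 + 10.0866490 = 20.1649490 amu
The mass defect is 20.1649490 − 19.99244 = 0.1725090 amu.
Binding energy = Δm·c² = 0.1725090 × 931.5 MeV/amu = 160.692 MeV
Per nucleus in joules: 160.692 MeV × 1.602e-13 J/MeV = 2.5743e-11 J
Per mole: 2.5743e-11 J × 6.022e23 mol⁻¹ = 1.5502e+13 J/mol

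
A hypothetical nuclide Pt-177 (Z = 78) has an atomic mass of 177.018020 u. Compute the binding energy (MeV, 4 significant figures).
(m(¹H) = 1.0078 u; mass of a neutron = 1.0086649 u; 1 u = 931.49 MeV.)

The nucleus contains 78 protons and 177 − 78 = 99 neutrons.
Total constituent mass: 78 × 1.0078 + 99 × 1.0086649 = 178.4662251 u
The mass defect is 178.4662251 − 177.018020 = 1.4482051 u.
Converting to energy: 1.4482051 u × 931.49 MeV/u = 1348.99 MeV

1349 MeV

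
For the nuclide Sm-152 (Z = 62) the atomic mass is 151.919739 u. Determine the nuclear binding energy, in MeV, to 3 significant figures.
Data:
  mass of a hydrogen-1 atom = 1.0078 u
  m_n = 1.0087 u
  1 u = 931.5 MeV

Z = 62, so N = A − Z = 152 − 62 = 90.
Σm = 62·m(¹H) + 90·m_n = 62.4836 + 90.7830 = 153.2666 u
Δm = 153.2666 − 151.919739 = 1.346861 u
Binding energy = Δm·c² = 1.346861 × 931.5 MeV/u = 1254.60 MeV

1250 MeV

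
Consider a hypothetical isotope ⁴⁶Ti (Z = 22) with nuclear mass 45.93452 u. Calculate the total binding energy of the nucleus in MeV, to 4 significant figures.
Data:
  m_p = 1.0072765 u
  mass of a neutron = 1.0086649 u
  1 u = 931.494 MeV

403.8 MeV

Z = 22, so N = A − Z = 46 − 22 = 24.
Σm = 22·m_p + 24·m_n = 22.1600830 + 24.2079576 = 46.3680406 u
Mass defect Δm = 46.3680406 − 45.93452 = 0.4335206 u
Binding energy = Δm·c² = 0.4335206 × 931.494 MeV/u = 403.822 MeV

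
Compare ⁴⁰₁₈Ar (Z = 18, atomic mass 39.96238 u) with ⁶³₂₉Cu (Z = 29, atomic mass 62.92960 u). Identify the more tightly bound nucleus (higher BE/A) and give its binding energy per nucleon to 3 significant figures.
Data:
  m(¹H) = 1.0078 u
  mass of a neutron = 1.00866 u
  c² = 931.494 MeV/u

⁴⁰₁₈Ar: Σm = 18(1.0078) + 22(1.00866) = 40.33092 u; Δm = 0.36854 u; E_B = 343.29 MeV; E_B/A = 8.582 MeV
⁶³₂₉Cu: Σm = 29(1.0078) + 34(1.00866) = 63.52064 u; Δm = 0.59104 u; E_B = 550.55 MeV; E_B/A = 8.739 MeV
⁶³₂₉Cu has the higher binding energy per nucleon, so it is the more tightly bound nucleus.

⁶³₂₉Cu; 8.74 MeV/nucleon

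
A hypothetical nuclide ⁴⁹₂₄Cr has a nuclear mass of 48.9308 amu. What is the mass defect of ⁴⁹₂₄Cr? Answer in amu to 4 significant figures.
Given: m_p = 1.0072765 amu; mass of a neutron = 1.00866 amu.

Total constituent mass: 24 × 1.0072765 + 25 × 1.00866 = 49.3911360 amu
The mass defect is 49.3911360 − 48.9308 = 0.4603360 amu.

0.4603 amu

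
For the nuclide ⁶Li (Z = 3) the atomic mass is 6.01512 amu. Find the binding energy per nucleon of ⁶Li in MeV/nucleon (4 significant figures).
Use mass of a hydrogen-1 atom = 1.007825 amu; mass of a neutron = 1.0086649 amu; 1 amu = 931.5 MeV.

5.333 MeV/nucleon

Total constituent mass: 3 × 1.007825 + 3 × 1.0086649 = 6.0494697 amu
Δm = 6.0494697 − 6.01512 = 0.0343497 amu
E_B = 0.0343497 × 931.5 = 31.9967 MeV
BE/A = 31.9967 MeV / 6 = 5.333 MeV/nucleon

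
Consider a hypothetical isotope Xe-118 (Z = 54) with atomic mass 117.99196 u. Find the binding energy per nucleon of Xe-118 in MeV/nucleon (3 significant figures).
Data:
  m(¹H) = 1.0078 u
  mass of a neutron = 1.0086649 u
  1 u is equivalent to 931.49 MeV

Total constituent mass: 54 × 1.0078 + 64 × 1.0086649 = 118.9757536 u
Δm = 118.9757536 − 117.99196 = 0.9837936 u
Converting to energy: 0.9837936 u × 931.49 MeV/u = 916.394 MeV
Dividing by A = 118 gives 7.766 MeV per nucleon.

7.77 MeV/nucleon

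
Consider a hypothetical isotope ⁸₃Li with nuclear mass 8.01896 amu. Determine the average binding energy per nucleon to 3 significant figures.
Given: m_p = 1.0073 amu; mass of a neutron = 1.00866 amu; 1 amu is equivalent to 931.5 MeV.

With 3 protons and 5 neutrons (A = 8):
Mass of separated nucleons = 3(1.0073) + 5(1.00866) = 3.0219 + 5.04330 = 8.06520 amu
Mass defect Δm = 8.06520 − 8.01896 = 0.04624 amu
Converting to energy: 0.04624 amu × 931.5 MeV/amu = 43.0726 MeV
BE/A = 43.0726 MeV / 8 = 5.384 MeV/nucleon

5.38 MeV/nucleon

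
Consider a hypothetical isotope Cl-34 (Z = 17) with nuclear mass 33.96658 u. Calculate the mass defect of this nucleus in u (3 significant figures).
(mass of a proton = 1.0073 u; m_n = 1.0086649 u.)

0.305 u

Σm = 17·m_p + 17·m_n = 17.1241 + 17.1473033 = 34.2714033 u
The mass defect is 34.2714033 − 33.96658 = 0.3048233 u.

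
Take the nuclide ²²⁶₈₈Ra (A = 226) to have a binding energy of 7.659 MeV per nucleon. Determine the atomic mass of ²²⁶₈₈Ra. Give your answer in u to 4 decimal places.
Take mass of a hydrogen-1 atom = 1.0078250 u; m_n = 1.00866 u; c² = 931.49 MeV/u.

Total binding energy = 226 × 7.659 = 1730.934 MeV
Mass defect = 1730.934 MeV / (931.49 MeV/u) = 1.858242 u
Constituent mass = 88(1.0078250) + 138(1.00866) = 227.8836800 u
Atomic mass = 227.8836800 − 1.858242 = 226.0254380 u ≈ 226.0254 u (to 4 decimal places)

226.0254 u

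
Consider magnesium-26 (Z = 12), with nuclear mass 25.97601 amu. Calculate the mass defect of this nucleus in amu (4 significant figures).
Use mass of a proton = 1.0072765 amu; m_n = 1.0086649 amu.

0.2326 amu

Z = 12, so N = A − Z = 26 − 12 = 14.
Σm = 12·m_p + 14·m_n = 12.0873180 + 14.1213086 = 26.2086266 amu
Δm = 26.2086266 − 25.97601 = 0.2326166 amu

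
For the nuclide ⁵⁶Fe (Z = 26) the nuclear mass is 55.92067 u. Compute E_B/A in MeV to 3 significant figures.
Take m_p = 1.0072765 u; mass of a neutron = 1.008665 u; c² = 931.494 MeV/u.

8.79 MeV/nucleon

Z = 26, so N = A − Z = 56 − 26 = 30.
Mass of separated nucleons = 26(1.0072765) + 30(1.008665) = 26.1891890 + 30.259950 = 56.4491390 u
Δm = 56.4491390 − 55.92067 = 0.5284690 u
E_B = 0.5284690 × 931.494 = 492.266 MeV
Dividing by A = 56 gives 8.790 MeV per nucleon.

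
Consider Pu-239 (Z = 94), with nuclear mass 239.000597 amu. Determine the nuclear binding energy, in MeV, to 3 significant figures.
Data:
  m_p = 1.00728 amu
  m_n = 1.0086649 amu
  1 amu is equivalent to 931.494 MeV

1810 MeV

Total constituent mass: 94 × 1.00728 + 145 × 1.0086649 = 240.9407305 amu
Mass defect Δm = 240.9407305 − 239.000597 = 1.9401335 amu
Converting to energy: 1.9401335 amu × 931.494 MeV/amu = 1807.22 MeV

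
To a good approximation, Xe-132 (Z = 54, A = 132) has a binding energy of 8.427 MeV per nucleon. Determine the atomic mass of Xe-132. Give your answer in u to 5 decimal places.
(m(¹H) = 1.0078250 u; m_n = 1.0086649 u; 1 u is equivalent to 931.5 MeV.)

Total binding energy = 132 × 8.427 = 1112.364 MeV
Mass defect = 1112.364 MeV / (931.5 MeV/u) = 1.1941643 u
Constituent mass = 54(1.0078250) + 78(1.0086649) = 133.0984122 u
Atomic mass = 133.0984122 − 1.1941643 = 131.9042479 u ≈ 131.90425 u (to 5 decimal places)

131.90425 u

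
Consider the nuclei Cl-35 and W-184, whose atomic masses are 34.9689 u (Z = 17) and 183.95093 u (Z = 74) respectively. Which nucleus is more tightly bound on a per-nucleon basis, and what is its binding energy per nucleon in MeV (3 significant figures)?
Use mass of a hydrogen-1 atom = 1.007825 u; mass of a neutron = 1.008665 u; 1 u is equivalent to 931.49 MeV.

Cl-35: Σm = 17(1.007825) + 18(1.008665) = 35.288995 u; Δm = 0.320095 u; E_B = 298.17 MeV; E_B/A = 8.519 MeV
W-184: Σm = 74(1.007825) + 110(1.008665) = 185.532200 u; Δm = 1.581270 u; E_B = 1472.9 MeV; E_B/A = 8.005 MeV
Cl-35 has the higher binding energy per nucleon, so it is the more tightly bound nucleus.

Cl-35; 8.52 MeV/nucleon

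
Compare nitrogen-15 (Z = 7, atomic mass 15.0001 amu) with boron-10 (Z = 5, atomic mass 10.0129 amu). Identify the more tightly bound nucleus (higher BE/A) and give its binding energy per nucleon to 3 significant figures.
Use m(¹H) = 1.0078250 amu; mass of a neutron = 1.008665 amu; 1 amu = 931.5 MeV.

nitrogen-15: Σm = 7(1.0078250) + 8(1.008665) = 15.1240950 amu; Δm = 0.1239950 amu; E_B = 115.50 MeV; E_B/A = 7.700 MeV
boron-10: Σm = 5(1.0078250) + 5(1.008665) = 10.0824500 amu; Δm = 0.0695500 amu; E_B = 64.786 MeV; E_B/A = 6.479 MeV
nitrogen-15 has the higher binding energy per nucleon, so it is the more tightly bound nucleus.

nitrogen-15; 7.70 MeV/nucleon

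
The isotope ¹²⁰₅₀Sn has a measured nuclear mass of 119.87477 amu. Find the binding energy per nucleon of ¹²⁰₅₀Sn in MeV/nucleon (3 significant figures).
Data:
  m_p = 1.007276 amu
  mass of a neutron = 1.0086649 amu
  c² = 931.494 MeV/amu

8.50 MeV/nucleon

With 50 protons and 70 neutrons (A = 120):
Total constituent mass: 50 × 1.007276 + 70 × 1.0086649 = 120.9703430 amu
Δm = 120.9703430 − 119.87477 = 1.0955730 amu
Converting to energy: 1.0955730 amu × 931.494 MeV/amu = 1020.52 MeV
BE/A = 1020.52 MeV / 120 = 8.504 MeV/nucleon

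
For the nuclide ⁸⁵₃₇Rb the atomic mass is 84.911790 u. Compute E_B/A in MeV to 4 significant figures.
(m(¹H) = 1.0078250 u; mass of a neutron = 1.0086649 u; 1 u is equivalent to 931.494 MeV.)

8.697 MeV/nucleon

With 37 protons and 48 neutrons (A = 85):
Σm = 37·m(¹H) + 48·m_n = 37.2895250 + 48.4159152 = 85.7054402 u
The mass defect is 85.7054402 − 84.911790 = 0.7936502 u.
Binding energy = Δm·c² = 0.7936502 × 931.494 MeV/u = 739.280 MeV
Per nucleon: 739.280 / 85 = 8.697 MeV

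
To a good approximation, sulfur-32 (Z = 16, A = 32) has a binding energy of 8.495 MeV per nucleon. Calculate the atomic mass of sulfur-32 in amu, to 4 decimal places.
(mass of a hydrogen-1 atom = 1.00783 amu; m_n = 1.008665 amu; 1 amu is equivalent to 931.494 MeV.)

Total binding energy = 32 × 8.495 = 271.840 MeV
Mass defect = 271.840 MeV / (931.494 MeV/amu) = 0.291832 amu
Constituent mass = 16(1.00783) + 16(1.008665) = 32.263920 amu
Atomic mass = 32.263920 − 0.291832 = 31.972088 amu ≈ 31.9721 amu (to 4 decimal places)

31.9721 amu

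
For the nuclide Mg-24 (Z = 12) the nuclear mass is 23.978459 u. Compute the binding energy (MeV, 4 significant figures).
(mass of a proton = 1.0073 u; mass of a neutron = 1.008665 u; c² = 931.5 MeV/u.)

198.5 MeV

Σm = 12·m_p + 12·m_n = 12.0876 + 12.103980 = 24.191580 u
Mass defect Δm = 24.191580 − 23.978459 = 0.213121 u
E_B = 0.213121 × 931.5 = 198.522 MeV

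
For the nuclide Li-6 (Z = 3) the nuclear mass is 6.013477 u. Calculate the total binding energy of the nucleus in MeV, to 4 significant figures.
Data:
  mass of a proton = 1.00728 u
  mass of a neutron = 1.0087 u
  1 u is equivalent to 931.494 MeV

With 3 protons and 3 neutrons (A = 6):
Mass of separated nucleons = 3(1.00728) + 3(1.0087) = 3.02184 + 3.0261 = 6.04794 u
Δm = 6.04794 − 6.013477 = 0.034463 u
Converting to energy: 0.034463 u × 931.494 MeV/u = 32.1021 MeV

32.10 MeV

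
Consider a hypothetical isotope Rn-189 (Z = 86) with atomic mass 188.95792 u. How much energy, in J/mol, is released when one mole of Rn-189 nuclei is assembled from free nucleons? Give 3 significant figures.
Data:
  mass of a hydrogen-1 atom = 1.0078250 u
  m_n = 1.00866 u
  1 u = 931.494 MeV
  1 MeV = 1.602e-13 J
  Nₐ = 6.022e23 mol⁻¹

Z = 86, so N = A − Z = 189 − 86 = 103.
Total constituent mass: 86 × 1.0078250 + 103 × 1.00866 = 190.5649300 u
Δm = 190.5649300 − 188.95792 = 1.6070100 u
Binding energy = Δm·c² = 1.6070100 × 931.494 MeV/u = 1496.92 MeV
Per nucleus in joules: 1496.92 MeV × 1.602e-13 J/MeV = 2.3981e-10 J
Per mole: 2.3981e-10 J × 6.022e23 mol⁻¹ = 1.4441e+14 J/mol

1.44e+14 J/mol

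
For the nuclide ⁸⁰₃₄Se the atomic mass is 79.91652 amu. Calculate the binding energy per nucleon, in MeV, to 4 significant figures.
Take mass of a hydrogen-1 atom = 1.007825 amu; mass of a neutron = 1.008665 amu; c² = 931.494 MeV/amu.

With 34 protons and 46 neutrons (A = 80):
Total constituent mass: 34 × 1.007825 + 46 × 1.008665 = 80.664640 amu
Mass defect Δm = 80.664640 − 79.91652 = 0.748120 amu
Binding energy = Δm·c² = 0.748120 × 931.494 MeV/amu = 696.869 MeV
Per nucleon: 696.869 / 80 = 8.711 MeV

8.711 MeV/nucleon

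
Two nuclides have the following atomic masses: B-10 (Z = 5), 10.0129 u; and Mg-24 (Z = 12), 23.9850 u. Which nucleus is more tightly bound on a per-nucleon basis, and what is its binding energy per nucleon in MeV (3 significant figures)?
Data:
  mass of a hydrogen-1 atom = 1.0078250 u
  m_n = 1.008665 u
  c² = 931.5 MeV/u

B-10: Σm = 5(1.0078250) + 5(1.008665) = 10.0824500 u; Δm = 0.0695500 u; E_B = 64.786 MeV; E_B/A = 6.479 MeV
Mg-24: Σm = 12(1.0078250) + 12(1.008665) = 24.1978800 u; Δm = 0.2128800 u; E_B = 198.298 MeV; E_B/A = 8.262 MeV
Mg-24 has the higher binding energy per nucleon, so it is the more tightly bound nucleus.

Mg-24; 8.26 MeV/nucleon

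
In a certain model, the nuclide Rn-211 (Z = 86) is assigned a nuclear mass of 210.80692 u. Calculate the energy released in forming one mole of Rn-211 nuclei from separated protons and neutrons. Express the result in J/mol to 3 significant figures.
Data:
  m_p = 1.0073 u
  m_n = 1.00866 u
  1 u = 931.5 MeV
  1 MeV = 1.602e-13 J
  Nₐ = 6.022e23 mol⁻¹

1.71e+14 J/mol

Total constituent mass: 86 × 1.0073 + 125 × 1.00866 = 212.71030 u
Δm = 212.71030 − 210.80692 = 1.90338 u
Binding energy = Δm·c² = 1.90338 × 931.5 MeV/u = 1773.00 MeV
Per nucleus in joules: 1773.00 MeV × 1.602e-13 J/MeV = 2.8403e-10 J
Per mole: 2.8403e-10 J × 6.022e23 mol⁻¹ = 1.7104e+14 J/mol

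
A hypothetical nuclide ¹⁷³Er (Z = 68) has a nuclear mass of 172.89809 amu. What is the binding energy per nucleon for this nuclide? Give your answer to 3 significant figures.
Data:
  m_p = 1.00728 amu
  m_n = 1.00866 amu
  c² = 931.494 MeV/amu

Mass of separated nucleons = 68(1.00728) + 105(1.00866) = 68.49504 + 105.90930 = 174.40434 amu
Mass defect Δm = 174.40434 − 172.89809 = 1.50625 amu
Binding energy = Δm·c² = 1.50625 × 931.494 MeV/amu = 1403.06 MeV
BE/A = 1403.06 MeV / 173 = 8.110 MeV/nucleon

8.11 MeV/nucleon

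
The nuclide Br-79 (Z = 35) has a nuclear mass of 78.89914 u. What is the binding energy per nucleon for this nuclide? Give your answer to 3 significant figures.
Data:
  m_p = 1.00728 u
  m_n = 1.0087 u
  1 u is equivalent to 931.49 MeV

With 35 protons and 44 neutrons (A = 79):
Mass of separated nucleons = 35(1.00728) + 44(1.0087) = 35.25480 + 44.3828 = 79.63760 u
The mass defect is 79.63760 − 78.89914 = 0.73846 u.
Binding energy = Δm·c² = 0.73846 × 931.49 MeV/u = 687.868 MeV
BE/A = 687.868 MeV / 79 = 8.707 MeV/nucleon

8.71 MeV/nucleon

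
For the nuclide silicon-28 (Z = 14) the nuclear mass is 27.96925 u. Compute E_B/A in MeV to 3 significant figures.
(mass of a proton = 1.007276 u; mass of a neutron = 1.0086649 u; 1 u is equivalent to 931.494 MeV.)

The nucleus contains 14 protons and 28 − 14 = 14 neutrons.
Σm = 14·m_p + 14·m_n = 14.101864 + 14.1213086 = 28.2231726 u
The mass defect is 28.2231726 − 27.96925 = 0.2539226 u.
E_B = 0.2539226 × 931.494 = 236.527 MeV
Per nucleon: 236.527 / 28 = 8.447 MeV

8.45 MeV/nucleon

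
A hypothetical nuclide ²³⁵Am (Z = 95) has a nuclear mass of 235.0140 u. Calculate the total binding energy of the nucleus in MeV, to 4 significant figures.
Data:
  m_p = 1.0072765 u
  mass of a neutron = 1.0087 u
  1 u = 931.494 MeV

1765 MeV

Total constituent mass: 95 × 1.0072765 + 140 × 1.0087 = 236.9092675 u
Δm = 236.9092675 − 235.0140 = 1.8952675 u
Binding energy = Δm·c² = 1.8952675 × 931.494 MeV/u = 1765.43 MeV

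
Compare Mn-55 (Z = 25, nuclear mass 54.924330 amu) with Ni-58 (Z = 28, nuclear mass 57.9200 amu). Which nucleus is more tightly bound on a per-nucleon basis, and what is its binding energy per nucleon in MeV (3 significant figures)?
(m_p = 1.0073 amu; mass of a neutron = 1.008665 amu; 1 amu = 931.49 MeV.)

Mn-55: Σm = 25(1.0073) + 30(1.008665) = 55.442450 amu; Δm = 0.518120 amu; E_B = 482.6236 MeV; E_B/A = 8.77497 MeV
Ni-58: Σm = 28(1.0073) + 30(1.008665) = 58.464350 amu; Δm = 0.544350 amu; E_B = 507.06 MeV; E_B/A = 8.742 MeV
Mn-55 has the higher binding energy per nucleon, so it is the more tightly bound nucleus.

Mn-55; 8.77 MeV/nucleon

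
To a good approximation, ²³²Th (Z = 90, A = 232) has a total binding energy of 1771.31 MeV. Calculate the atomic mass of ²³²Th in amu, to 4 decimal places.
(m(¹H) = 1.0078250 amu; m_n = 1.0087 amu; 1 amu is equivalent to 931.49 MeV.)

232.0381 amu

Mass defect = 1771.31 MeV / (931.49 MeV/amu) = 1.901588 amu
Constituent mass = 90(1.0078250) + 142(1.0087) = 233.9396500 amu
Atomic mass = 233.9396500 − 1.901588 = 232.0380620 amu ≈ 232.0381 amu (to 4 decimal places)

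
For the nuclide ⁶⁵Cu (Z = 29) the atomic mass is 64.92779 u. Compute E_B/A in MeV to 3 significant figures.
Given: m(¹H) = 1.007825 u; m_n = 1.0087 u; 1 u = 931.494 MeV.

8.78 MeV/nucleon

With 29 protons and 36 neutrons (A = 65):
Σm = 29·m(¹H) + 36·m_n = 29.226925 + 36.3132 = 65.540125 u
Mass defect Δm = 65.540125 − 64.92779 = 0.612335 u
Binding energy = Δm·c² = 0.612335 × 931.494 MeV/u = 570.386 MeV
Per nucleon: 570.386 / 65 = 8.775 MeV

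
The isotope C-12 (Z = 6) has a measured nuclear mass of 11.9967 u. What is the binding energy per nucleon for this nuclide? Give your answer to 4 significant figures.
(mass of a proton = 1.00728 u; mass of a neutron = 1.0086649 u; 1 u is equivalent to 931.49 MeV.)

7.682 MeV/nucleon

Σm = 6·m_p + 6·m_n = 6.04368 + 6.0519894 = 12.0956694 u
Mass defect Δm = 12.0956694 − 11.9967 = 0.0989694 u
Binding energy = Δm·c² = 0.0989694 × 931.49 MeV/u = 92.1890 MeV
Dividing by A = 12 gives 7.682 MeV per nucleon.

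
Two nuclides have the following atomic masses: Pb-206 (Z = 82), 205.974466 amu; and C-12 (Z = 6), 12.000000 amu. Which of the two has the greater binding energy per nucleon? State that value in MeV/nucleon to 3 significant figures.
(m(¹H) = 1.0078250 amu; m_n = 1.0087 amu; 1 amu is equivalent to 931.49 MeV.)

Pb-206: Σm = 82(1.0078250) + 124(1.0087) = 207.7204500 amu; Δm = 1.7459840 amu; E_B = 1626.3666 MeV; E_B/A = 7.89498 MeV
C-12: Σm = 6(1.0078250) + 6(1.0087) = 12.0991500 amu; Δm = 0.0991500 amu; E_B = 92.357 MeV; E_B/A = 7.696 MeV
Pb-206 has the higher binding energy per nucleon, so it is the more tightly bound nucleus.

Pb-206; 7.89 MeV/nucleon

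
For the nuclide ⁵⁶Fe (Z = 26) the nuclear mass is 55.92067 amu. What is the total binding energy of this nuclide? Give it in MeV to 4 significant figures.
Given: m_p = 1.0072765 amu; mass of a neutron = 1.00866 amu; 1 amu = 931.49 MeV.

Z = 26, so N = A − Z = 56 − 26 = 30.
Total constituent mass: 26 × 1.0072765 + 30 × 1.00866 = 56.4489890 amu
Δm = 56.4489890 − 55.92067 = 0.5283190 amu
Converting to energy: 0.5283190 amu × 931.49 MeV/amu = 492.124 MeV

492.1 MeV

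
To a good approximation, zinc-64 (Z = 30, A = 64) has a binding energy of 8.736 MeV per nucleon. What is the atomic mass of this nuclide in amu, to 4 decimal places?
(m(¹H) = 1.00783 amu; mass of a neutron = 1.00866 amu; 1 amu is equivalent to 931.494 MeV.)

Total binding energy = 64 × 8.736 = 559.104 MeV
Mass defect = 559.104 MeV / (931.494 MeV/amu) = 0.600223 amu
Constituent mass = 30(1.00783) + 34(1.00866) = 64.52934 amu
Atomic mass = 64.52934 − 0.600223 = 63.929117 amu ≈ 63.9291 amu (to 4 decimal places)

63.9291 amu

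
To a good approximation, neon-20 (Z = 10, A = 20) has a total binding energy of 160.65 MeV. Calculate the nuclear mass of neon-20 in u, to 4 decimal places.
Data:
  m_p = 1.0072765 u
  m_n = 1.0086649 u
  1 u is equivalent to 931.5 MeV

19.9870 u

Mass defect = 160.65 MeV / (931.5 MeV/u) = 0.172464 u
Constituent mass = 10(1.0072765) + 10(1.0086649) = 20.1594140 u
Nuclear mass = 20.1594140 − 0.172464 = 19.9869500 u ≈ 19.9870 u (to 4 decimal places)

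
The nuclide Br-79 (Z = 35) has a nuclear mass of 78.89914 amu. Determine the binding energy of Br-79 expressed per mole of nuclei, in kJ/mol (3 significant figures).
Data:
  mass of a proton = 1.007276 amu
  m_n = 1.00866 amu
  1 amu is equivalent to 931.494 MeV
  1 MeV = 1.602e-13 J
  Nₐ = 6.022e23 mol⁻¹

Σm = 35·m_p + 44·m_n = 35.254660 + 44.38104 = 79.635700 amu
The mass defect is 79.635700 − 78.89914 = 0.736560 amu.
E_B = 0.736560 × 931.494 = 686.101 MeV
Per nucleus in joules: 686.101 MeV × 1.602e-13 J/MeV = 1.0991e-10 J
Per mole: 1.0991e-10 J × 6.022e23 mol⁻¹ = 6.6188e+13 J/mol

6.62e+10 kJ/mol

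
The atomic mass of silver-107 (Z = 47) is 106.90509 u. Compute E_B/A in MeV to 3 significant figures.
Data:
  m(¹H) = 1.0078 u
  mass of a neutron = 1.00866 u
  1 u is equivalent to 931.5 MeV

8.54 MeV/nucleon

With 47 protons and 60 neutrons (A = 107):
Mass of separated nucleons = 47(1.0078) + 60(1.00866) = 47.3666 + 60.51960 = 107.88620 u
Δm = 107.88620 − 106.90509 = 0.98111 u
Converting to energy: 0.98111 u × 931.5 MeV/u = 913.904 MeV
Per nucleon: 913.904 / 107 = 8.541 MeV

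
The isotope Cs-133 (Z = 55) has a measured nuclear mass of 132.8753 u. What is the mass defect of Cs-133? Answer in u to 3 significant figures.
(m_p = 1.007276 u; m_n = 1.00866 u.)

1.20 u

Total constituent mass: 55 × 1.007276 + 78 × 1.00866 = 134.075660 u
The mass defect is 134.075660 − 132.8753 = 1.200360 u.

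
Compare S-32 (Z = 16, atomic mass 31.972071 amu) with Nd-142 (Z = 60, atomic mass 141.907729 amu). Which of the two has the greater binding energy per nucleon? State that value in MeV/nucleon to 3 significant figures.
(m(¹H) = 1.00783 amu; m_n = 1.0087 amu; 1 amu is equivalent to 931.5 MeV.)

S-32: Σm = 16(1.00783) + 16(1.0087) = 32.26448 amu; Δm = 0.292409 amu; E_B = 272.38 MeV; E_B/A = 8.512 MeV
Nd-142: Σm = 60(1.00783) + 82(1.0087) = 143.18320 amu; Δm = 1.275471 amu; E_B = 1188.1 MeV; E_B/A = 8.367 MeV
S-32 has the higher binding energy per nucleon, so it is the more tightly bound nucleus.

S-32; 8.51 MeV/nucleon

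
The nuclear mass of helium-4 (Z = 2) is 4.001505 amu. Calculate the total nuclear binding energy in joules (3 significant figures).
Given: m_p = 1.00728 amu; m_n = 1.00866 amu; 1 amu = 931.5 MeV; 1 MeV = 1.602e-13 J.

4.53e-12 J

Z = 2, so N = A − Z = 4 − 2 = 2.
Mass of separated nucleons = 2(1.00728) + 2(1.00866) = 2.01456 + 2.01732 = 4.03188 amu
The mass defect is 4.03188 − 4.001505 = 0.030375 amu.
Converting to energy: 0.030375 amu × 931.5 MeV/amu = 28.2943 MeV
In joules: 28.2943 MeV × 1.602e-13 J/MeV = 4.5327e-12 J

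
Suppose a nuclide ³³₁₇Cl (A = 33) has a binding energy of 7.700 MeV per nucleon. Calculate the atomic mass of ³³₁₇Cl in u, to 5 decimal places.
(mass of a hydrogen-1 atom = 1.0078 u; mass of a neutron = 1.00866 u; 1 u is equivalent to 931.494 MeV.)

Total binding energy = 33 × 7.700 = 254.100 MeV
Mass defect = 254.100 MeV / (931.494 MeV/u) = 0.2727876 u
Constituent mass = 17(1.0078) + 16(1.00866) = 33.27116 u
Atomic mass = 33.27116 − 0.2727876 = 32.9983724 u ≈ 32.99837 u (to 5 decimal places)

32.99837 u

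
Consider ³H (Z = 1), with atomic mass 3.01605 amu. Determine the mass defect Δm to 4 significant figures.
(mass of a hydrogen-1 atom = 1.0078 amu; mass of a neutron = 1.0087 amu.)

0.009150 amu

The nucleus contains 1 protons and 3 − 1 = 2 neutrons.
Mass of separated nucleons = 1(1.0078) + 2(1.0087) = 1.0078 + 2.0174 = 3.0252 amu
Δm = 3.0252 − 3.01605 = 0.00915 amu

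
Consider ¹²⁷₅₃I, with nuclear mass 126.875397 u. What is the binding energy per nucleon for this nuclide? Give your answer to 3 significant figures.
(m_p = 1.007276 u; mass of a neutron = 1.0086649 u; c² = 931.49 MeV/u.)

Σm = 53·m_p + 74·m_n = 53.385628 + 74.6412026 = 128.0268306 u
Δm = 128.0268306 − 126.875397 = 1.1514336 u
Binding energy = Δm·c² = 1.1514336 × 931.49 MeV/u = 1072.55 MeV
Dividing by A = 127 gives 8.445 MeV per nucleon.

8.45 MeV/nucleon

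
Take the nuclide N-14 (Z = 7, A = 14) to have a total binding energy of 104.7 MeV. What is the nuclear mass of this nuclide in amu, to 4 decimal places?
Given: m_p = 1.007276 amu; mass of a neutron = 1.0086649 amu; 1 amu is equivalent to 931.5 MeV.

13.9992 amu

Mass defect = 104.7 MeV / (931.5 MeV/amu) = 0.112399 amu
Constituent mass = 7(1.007276) + 7(1.0086649) = 14.1115863 amu
Nuclear mass = 14.1115863 − 0.112399 = 13.9991873 amu ≈ 13.9992 amu (to 4 decimal places)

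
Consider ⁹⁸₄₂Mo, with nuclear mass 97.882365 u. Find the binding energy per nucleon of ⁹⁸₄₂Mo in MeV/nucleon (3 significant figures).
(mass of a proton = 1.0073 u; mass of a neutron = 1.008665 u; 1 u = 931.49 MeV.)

8.64 MeV/nucleon

Mass of separated nucleons = 42(1.0073) + 56(1.008665) = 42.3066 + 56.485240 = 98.791840 u
Δm = 98.791840 − 97.882365 = 0.909475 u
E_B = 0.909475 × 931.49 = 847.167 MeV
BE/A = 847.167 MeV / 98 = 8.6446 MeV/nucleon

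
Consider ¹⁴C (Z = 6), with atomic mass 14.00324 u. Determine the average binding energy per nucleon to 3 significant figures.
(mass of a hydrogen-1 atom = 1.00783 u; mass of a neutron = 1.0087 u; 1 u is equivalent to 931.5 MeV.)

The nucleus contains 6 protons and 14 − 6 = 8 neutrons.
Σm = 6·m(¹H) + 8·m_n = 6.04698 + 8.0696 = 14.11658 u
Mass defect Δm = 14.11658 − 14.00324 = 0.11334 u
Binding energy = Δm·c² = 0.11334 × 931.5 MeV/u = 105.576 MeV
Per nucleon: 105.576 / 14 = 7.541 MeV

7.54 MeV/nucleon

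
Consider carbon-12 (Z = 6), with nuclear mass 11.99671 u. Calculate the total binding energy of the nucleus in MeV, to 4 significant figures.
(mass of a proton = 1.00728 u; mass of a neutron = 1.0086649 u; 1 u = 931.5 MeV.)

With 6 protons and 6 neutrons (A = 12):
Σm = 6·m_p + 6·m_n = 6.04368 + 6.0519894 = 12.0956694 u
The mass defect is 12.0956694 − 11.99671 = 0.0989594 u.
E_B = 0.0989594 × 931.5 = 92.1807 MeV

92.18 MeV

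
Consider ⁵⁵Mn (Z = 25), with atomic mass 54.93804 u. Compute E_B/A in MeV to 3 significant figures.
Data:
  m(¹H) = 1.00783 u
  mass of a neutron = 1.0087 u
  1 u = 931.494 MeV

8.79 MeV/nucleon

Z = 25, so N = A − Z = 55 − 25 = 30.
Mass of separated nucleons = 25(1.00783) + 30(1.0087) = 25.19575 + 30.2610 = 55.45675 u
The mass defect is 55.45675 − 54.93804 = 0.51871 u.
Binding energy = Δm·c² = 0.51871 × 931.494 MeV/u = 483.175 MeV
Per nucleon: 483.175 / 55 = 8.785 MeV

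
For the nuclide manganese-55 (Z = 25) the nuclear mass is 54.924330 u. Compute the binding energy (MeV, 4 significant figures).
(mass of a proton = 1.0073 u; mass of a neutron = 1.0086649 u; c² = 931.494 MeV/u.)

482.6 MeV

Total constituent mass: 25 × 1.0073 + 30 × 1.0086649 = 55.4424470 u
Mass defect Δm = 55.4424470 − 54.924330 = 0.5181170 u
Binding energy = Δm·c² = 0.5181170 × 931.494 MeV/u = 482.623 MeV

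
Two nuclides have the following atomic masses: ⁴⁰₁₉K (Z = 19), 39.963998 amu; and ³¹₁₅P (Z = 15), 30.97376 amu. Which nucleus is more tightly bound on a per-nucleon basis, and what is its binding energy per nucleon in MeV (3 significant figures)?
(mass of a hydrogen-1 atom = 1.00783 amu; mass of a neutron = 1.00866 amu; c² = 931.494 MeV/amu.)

⁴⁰₁₉K; 8.54 MeV/nucleon

⁴⁰₁₉K: Σm = 19(1.00783) + 21(1.00866) = 40.33063 amu; Δm = 0.366632 amu; E_B = 341.52 MeV; E_B/A = 8.538 MeV
³¹₁₅P: Σm = 15(1.00783) + 16(1.00866) = 31.25601 amu; Δm = 0.28225 amu; E_B = 262.91 MeV; E_B/A = 8.481 MeV
⁴⁰₁₉K has the higher binding energy per nucleon, so it is the more tightly bound nucleus.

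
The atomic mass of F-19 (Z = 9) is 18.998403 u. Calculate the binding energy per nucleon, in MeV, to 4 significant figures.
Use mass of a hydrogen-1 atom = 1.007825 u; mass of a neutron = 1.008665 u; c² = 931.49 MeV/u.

7.779 MeV/nucleon

The nucleus contains 9 protons and 19 − 9 = 10 neutrons.
Σm = 9·m(¹H) + 10·m_n = 9.070425 + 10.086650 = 19.157075 u
The mass defect is 19.157075 − 18.998403 = 0.158672 u.
E_B = 0.158672 × 931.49 = 147.801 MeV
Dividing by A = 19 gives 7.779 MeV per nucleon.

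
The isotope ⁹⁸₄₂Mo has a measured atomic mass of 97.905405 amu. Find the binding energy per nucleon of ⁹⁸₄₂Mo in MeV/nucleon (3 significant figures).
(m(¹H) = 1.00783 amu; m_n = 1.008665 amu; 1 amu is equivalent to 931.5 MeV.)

8.64 MeV/nucleon

Total constituent mass: 42 × 1.00783 + 56 × 1.008665 = 98.814100 amu
The mass defect is 98.814100 − 97.905405 = 0.908695 amu.
Binding energy = Δm·c² = 0.908695 × 931.5 MeV/amu = 846.449 MeV
Per nucleon: 846.449 / 98 = 8.637 MeV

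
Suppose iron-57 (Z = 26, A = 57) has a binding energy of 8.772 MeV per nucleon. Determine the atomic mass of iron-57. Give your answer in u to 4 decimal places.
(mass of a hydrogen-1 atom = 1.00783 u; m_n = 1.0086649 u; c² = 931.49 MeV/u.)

56.9354 u

Total binding energy = 57 × 8.772 = 500.004 MeV
Mass defect = 500.004 MeV / (931.49 MeV/u) = 0.536779 u
Constituent mass = 26(1.00783) + 31(1.0086649) = 57.4721919 u
Atomic mass = 57.4721919 − 0.536779 = 56.9354129 u ≈ 56.9354 u (to 4 decimal places)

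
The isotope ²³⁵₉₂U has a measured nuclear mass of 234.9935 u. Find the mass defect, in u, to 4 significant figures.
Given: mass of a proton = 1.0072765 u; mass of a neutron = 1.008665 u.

Total constituent mass: 92 × 1.0072765 + 143 × 1.008665 = 236.9085330 u
Δm = 236.9085330 − 234.9935 = 1.9150330 u

1.915 u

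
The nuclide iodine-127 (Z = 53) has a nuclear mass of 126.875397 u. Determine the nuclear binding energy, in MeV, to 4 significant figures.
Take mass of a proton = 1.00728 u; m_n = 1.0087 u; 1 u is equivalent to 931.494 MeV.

Z = 53, so N = A − Z = 127 − 53 = 74.
Mass of separated nucleons = 53(1.00728) + 74(1.0087) = 53.38584 + 74.6438 = 128.02964 u
Δm = 128.02964 − 126.875397 = 1.154243 u
E_B = 1.154243 × 931.494 = 1075.17 MeV

1075 MeV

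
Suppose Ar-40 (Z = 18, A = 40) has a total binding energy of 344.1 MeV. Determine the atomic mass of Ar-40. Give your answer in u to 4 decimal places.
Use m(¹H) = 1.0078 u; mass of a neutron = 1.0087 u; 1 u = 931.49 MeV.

Mass defect = 344.1 MeV / (931.49 MeV/u) = 0.369408 u
Constituent mass = 18(1.0078) + 22(1.0087) = 40.3318 u
Atomic mass = 40.3318 − 0.369408 = 39.962392 u ≈ 39.9624 u (to 4 decimal places)

39.9624 u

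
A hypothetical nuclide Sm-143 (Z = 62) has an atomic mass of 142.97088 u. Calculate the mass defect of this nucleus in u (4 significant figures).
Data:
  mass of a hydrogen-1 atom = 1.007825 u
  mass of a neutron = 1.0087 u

Σm = 62·m(¹H) + 81·m_n = 62.485150 + 81.7047 = 144.189850 u
Δm = 144.189850 − 142.97088 = 1.218970 u

1.219 u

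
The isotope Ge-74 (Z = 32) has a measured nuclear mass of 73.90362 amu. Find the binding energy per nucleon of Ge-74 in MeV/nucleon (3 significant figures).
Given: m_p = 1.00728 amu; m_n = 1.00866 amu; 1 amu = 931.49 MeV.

Total constituent mass: 32 × 1.00728 + 42 × 1.00866 = 74.59668 amu
The mass defect is 74.59668 − 73.90362 = 0.69306 amu.
Binding energy = Δm·c² = 0.69306 × 931.49 MeV/amu = 645.578 MeV
BE/A = 645.578 MeV / 74 = 8.724 MeV/nucleon

8.72 MeV/nucleon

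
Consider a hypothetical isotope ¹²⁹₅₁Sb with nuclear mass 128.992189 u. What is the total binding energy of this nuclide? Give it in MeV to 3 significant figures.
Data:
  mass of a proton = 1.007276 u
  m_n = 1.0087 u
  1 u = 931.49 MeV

The nucleus contains 51 protons and 129 − 51 = 78 neutrons.
Total constituent mass: 51 × 1.007276 + 78 × 1.0087 = 130.049676 u
The mass defect is 130.049676 − 128.992189 = 1.057487 u.
E_B = 1.057487 × 931.49 = 985.039 MeV

985 MeV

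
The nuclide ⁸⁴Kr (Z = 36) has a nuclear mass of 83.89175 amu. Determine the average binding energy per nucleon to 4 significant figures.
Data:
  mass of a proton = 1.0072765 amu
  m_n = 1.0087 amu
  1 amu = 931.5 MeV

8.736 MeV/nucleon

Σm = 36·m_p + 48·m_n = 36.2619540 + 48.4176 = 84.6795540 amu
Mass defect Δm = 84.6795540 − 83.89175 = 0.7878040 amu
Binding energy = Δm·c² = 0.7878040 × 931.5 MeV/amu = 733.839 MeV
BE/A = 733.839 MeV / 84 = 8.736 MeV/nucleon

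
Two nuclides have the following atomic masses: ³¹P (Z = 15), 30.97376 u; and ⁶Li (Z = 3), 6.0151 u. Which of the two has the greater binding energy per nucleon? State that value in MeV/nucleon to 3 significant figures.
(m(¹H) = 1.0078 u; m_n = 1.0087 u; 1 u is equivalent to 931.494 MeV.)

³¹P; 8.49 MeV/nucleon

³¹P: Σm = 15(1.0078) + 16(1.0087) = 31.2562 u; Δm = 0.28244 u; E_B = 263.09 MeV; E_B/A = 8.487 MeV
⁶Li: Σm = 3(1.0078) + 3(1.0087) = 6.0495 u; Δm = 0.0344 u; E_B = 32.043 MeV; E_B/A = 5.341 MeV
³¹P has the higher binding energy per nucleon, so it is the more tightly bound nucleus.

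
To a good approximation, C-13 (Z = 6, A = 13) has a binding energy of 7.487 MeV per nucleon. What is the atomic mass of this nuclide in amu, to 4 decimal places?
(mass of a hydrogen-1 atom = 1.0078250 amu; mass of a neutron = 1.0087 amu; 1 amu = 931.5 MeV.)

Total binding energy = 13 × 7.487 = 97.331 MeV
Mass defect = 97.331 MeV / (931.5 MeV/amu) = 0.104488 amu
Constituent mass = 6(1.0078250) + 7(1.0087) = 13.1078500 amu
Atomic mass = 13.1078500 − 0.104488 = 13.0033620 amu ≈ 13.0034 amu (to 4 decimal places)

13.0034 amu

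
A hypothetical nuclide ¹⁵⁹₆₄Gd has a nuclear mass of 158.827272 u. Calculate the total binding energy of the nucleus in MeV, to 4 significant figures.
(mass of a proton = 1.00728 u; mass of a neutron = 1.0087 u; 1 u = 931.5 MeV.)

1365 MeV

Z = 64, so N = A − Z = 159 − 64 = 95.
Total constituent mass: 64 × 1.00728 + 95 × 1.0087 = 160.29242 u
The mass defect is 160.29242 − 158.827272 = 1.465148 u.
E_B = 1.465148 × 931.5 = 1364.79 MeV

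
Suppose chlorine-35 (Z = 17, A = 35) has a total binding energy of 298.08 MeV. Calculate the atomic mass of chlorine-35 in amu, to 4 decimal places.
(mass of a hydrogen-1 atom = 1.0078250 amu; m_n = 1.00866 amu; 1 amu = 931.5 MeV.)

Mass defect = 298.08 MeV / (931.5 MeV/amu) = 0.320000 amu
Constituent mass = 17(1.0078250) + 18(1.00866) = 35.2889050 amu
Atomic mass = 35.2889050 − 0.320000 = 34.9689050 amu ≈ 34.9689 amu (to 4 decimal places)

34.9689 amu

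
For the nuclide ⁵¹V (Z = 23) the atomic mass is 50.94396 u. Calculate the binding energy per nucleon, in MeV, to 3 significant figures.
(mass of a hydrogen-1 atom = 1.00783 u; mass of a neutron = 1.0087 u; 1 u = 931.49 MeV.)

8.76 MeV/nucleon

Total constituent mass: 23 × 1.00783 + 28 × 1.0087 = 51.42369 u
The mass defect is 51.42369 − 50.94396 = 0.47973 u.
Converting to energy: 0.47973 u × 931.49 MeV/u = 446.864 MeV
BE/A = 446.864 MeV / 51 = 8.762 MeV/nucleon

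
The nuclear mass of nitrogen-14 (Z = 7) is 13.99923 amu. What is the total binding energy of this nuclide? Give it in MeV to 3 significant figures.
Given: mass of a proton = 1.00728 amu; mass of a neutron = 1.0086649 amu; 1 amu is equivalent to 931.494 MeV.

105 MeV

With 7 protons and 7 neutrons (A = 14):
Σm = 7·m_p + 7·m_n = 7.05096 + 7.0606543 = 14.1116143 amu
Δm = 14.1116143 − 13.99923 = 0.1123843 amu
E_B = 0.1123843 × 931.494 = 104.685 MeV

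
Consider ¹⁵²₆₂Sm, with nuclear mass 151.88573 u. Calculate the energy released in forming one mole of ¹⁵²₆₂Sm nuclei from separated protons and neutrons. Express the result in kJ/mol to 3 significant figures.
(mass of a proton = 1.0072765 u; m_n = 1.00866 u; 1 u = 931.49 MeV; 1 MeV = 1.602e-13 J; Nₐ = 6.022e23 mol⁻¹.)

1.21e+11 kJ/mol

Total constituent mass: 62 × 1.0072765 + 90 × 1.00866 = 153.2305430 u
Mass defect Δm = 153.2305430 − 151.88573 = 1.3448130 u
Converting to energy: 1.3448130 u × 931.49 MeV/u = 1252.68 MeV
Per nucleus in joules: 1252.68 MeV × 1.602e-13 J/MeV = 2.0068e-10 J
Per mole: 2.0068e-10 J × 6.022e23 mol⁻¹ = 1.2085e+14 J/mol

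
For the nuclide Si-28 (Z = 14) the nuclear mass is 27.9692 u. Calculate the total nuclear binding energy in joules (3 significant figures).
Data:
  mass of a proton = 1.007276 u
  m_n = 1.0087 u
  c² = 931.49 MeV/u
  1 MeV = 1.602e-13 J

3.80e-11 J

Total constituent mass: 14 × 1.007276 + 14 × 1.0087 = 28.223664 u
Mass defect Δm = 28.223664 − 27.9692 = 0.254464 u
Binding energy = Δm·c² = 0.254464 × 931.49 MeV/u = 237.031 MeV
In joules: 237.031 MeV × 1.602e-13 J/MeV = 3.7972e-11 J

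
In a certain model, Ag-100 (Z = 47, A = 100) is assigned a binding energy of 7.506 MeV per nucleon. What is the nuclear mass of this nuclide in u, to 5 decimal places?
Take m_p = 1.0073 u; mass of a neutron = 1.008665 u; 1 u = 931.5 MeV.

99.99655 u

Total binding energy = 100 × 7.506 = 750.600 MeV
Mass defect = 750.600 MeV / (931.5 MeV/u) = 0.8057971 u
Constituent mass = 47(1.0073) + 53(1.008665) = 100.802345 u
Nuclear mass = 100.802345 − 0.8057971 = 99.9965479 u ≈ 99.99655 u (to 5 decimal places)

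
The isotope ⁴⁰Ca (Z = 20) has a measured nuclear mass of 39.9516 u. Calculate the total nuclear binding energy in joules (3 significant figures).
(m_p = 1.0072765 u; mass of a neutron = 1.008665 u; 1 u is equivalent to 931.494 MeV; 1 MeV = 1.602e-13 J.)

Z = 20, so N = A − Z = 40 − 20 = 20.
Total constituent mass: 20 × 1.0072765 + 20 × 1.008665 = 40.3188300 u
Mass defect Δm = 40.3188300 − 39.9516 = 0.3672300 u
Binding energy = Δm·c² = 0.3672300 × 931.494 MeV/u = 342.073 MeV
In joules: 342.073 MeV × 1.602e-13 J/MeV = 5.4800e-11 J

5.48e-11 J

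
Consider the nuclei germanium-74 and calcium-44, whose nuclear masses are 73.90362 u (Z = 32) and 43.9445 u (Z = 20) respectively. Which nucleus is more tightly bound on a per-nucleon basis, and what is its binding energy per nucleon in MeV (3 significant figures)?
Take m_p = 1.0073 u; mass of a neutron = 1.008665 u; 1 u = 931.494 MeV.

germanium-74; 8.73 MeV/nucleon

germanium-74: Σm = 32(1.0073) + 42(1.008665) = 74.597530 u; Δm = 0.693910 u; E_B = 646.373 MeV; E_B/A = 8.7348 MeV
calcium-44: Σm = 20(1.0073) + 24(1.008665) = 44.353960 u; Δm = 0.409460 u; E_B = 381.41 MeV; E_B/A = 8.668 MeV
germanium-74 has the higher binding energy per nucleon, so it is the more tightly bound nucleus.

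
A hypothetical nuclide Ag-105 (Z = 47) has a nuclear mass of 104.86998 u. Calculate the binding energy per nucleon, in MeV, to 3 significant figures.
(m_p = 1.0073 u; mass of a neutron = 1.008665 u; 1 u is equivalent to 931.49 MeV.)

8.66 MeV/nucleon

Mass of separated nucleons = 47(1.0073) + 58(1.008665) = 47.3431 + 58.502570 = 105.845670 u
Mass defect Δm = 105.845670 − 104.86998 = 0.975690 u
Converting to energy: 0.975690 u × 931.49 MeV/u = 908.845 MeV
BE/A = 908.845 MeV / 105 = 8.656 MeV/nucleon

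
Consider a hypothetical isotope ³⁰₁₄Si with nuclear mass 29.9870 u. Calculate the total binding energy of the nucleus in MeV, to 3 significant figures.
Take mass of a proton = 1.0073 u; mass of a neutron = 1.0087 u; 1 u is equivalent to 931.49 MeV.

237 MeV

Σm = 14·m_p + 16·m_n = 14.1022 + 16.1392 = 30.2414 u
The mass defect is 30.2414 − 29.9870 = 0.2544 u.
E_B = 0.2544 × 931.49 = 236.971 MeV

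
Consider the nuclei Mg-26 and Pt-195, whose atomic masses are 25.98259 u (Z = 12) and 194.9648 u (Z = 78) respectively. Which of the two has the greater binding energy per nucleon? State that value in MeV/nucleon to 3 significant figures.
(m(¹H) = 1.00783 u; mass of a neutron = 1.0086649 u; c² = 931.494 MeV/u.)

Mg-26: Σm = 12(1.00783) + 14(1.0086649) = 26.2152686 u; Δm = 0.2326786 u; E_B = 216.74 MeV; E_B/A = 8.336 MeV
Pt-195: Σm = 78(1.00783) + 117(1.0086649) = 196.6245333 u; Δm = 1.6597333 u; E_B = 1546.0 MeV; E_B/A = 7.928 MeV
Mg-26 has the higher binding energy per nucleon, so it is the more tightly bound nucleus.

Mg-26; 8.34 MeV/nucleon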